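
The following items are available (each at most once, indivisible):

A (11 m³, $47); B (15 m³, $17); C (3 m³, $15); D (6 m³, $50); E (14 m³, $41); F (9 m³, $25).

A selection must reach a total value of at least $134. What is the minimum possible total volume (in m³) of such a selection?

29

Subsets with value ≥ 134, sorted by total volume:
- A+C+D+F: volume 29, value 137
- A+D+E: volume 31, value 138
- A+C+D+E: volume 34, value 153
- A+D+E+F: volume 40, value 163
Minimum volume: 29 m³.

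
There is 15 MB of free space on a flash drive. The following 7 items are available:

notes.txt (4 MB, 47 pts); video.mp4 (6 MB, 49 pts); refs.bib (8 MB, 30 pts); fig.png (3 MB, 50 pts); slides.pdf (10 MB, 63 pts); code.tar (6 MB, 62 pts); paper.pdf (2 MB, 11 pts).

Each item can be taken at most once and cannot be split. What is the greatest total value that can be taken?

170 pts

This is a 0/1 knapsack; check combinations near the capacity.
- notes.txt+fig.png+code.tar+paper.pdf: size 4+3+6+2=15, value 47+50+62+11=170
- video.mp4+fig.png+code.tar: size 6+3+6=15, value 49+50+62=161
- notes.txt+fig.png+code.tar: size 4+3+6=13, value 47+50+62=159
- notes.txt+video.mp4+fig.png+paper.pdf: size 4+6+3+2=15, value 47+49+50+11=157
Best: 170 pts.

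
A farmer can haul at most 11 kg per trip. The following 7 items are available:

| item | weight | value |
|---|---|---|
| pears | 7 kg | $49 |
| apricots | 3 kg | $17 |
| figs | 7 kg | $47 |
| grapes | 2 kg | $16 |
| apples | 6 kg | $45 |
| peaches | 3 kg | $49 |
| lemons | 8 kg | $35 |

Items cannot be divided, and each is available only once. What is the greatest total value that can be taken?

$110

Check high-value combinations within 11 kg:
- grapes+apples+peaches: weight 2+6+3=11, value 16+45+49=110
- pears+peaches: weight 7+3=10, value 49+49=98
- figs+peaches: weight 7+3=10, value 47+49=96
Best: $110.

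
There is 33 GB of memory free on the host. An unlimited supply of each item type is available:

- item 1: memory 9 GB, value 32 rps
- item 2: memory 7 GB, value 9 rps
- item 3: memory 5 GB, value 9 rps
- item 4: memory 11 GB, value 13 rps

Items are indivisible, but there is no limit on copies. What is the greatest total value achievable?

105 rps

Best value-per-unit is item 1 at 32/9; filling with it alone gives 3×32 = 96.
Optimal mix: 3×item 1 + 1×item 3 → memory 32, value 105.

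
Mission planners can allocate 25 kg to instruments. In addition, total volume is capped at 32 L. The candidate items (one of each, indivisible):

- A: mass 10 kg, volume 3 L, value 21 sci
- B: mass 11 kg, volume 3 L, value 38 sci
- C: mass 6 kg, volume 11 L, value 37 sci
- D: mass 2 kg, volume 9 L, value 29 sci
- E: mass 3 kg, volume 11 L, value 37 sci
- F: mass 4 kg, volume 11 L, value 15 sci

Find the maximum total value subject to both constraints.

112 sci

Feasible sets respecting both limits:
- B+C+E: mass 20, volume 25, value 112
- B+C+D: mass 19, volume 23, value 104
- B+D+E: mass 16, volume 23, value 104
Best: 112 sci.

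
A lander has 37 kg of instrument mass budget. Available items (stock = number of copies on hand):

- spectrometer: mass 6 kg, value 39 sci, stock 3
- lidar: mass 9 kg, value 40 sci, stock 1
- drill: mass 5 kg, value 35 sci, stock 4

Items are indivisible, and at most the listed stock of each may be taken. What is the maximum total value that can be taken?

227 sci

Best selections within mass 37 and stock limits:
- 3×spectrometer + 1×lidar + 2×drill: mass 37, value 227
- 2×spectrometer + 1×lidar + 3×drill: mass 36, value 223
- 3×spectrometer + 3×drill: mass 33, value 222
Best: 227 sci.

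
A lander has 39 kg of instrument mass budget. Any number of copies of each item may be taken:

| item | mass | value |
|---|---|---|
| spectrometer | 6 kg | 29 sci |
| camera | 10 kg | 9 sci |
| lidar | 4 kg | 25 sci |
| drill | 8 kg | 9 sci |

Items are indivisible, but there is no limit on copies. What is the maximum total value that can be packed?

229 sci

Best value-per-unit is lidar at 25/4; filling with it alone gives 9×25 = 225.
Optimal mix: 1×spectrometer + 8×lidar → mass 38, value 229.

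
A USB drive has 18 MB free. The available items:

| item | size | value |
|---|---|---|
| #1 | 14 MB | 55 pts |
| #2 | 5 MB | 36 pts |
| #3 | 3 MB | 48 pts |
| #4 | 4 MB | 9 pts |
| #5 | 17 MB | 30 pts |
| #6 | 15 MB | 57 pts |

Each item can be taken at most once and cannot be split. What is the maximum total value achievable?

105 pts

Check high-value combinations within 18 MB:
- #3+#6: size 3+15=18, value 48+57=105
- #1+#3: size 14+3=17, value 55+48=103
- #2+#3+#4: size 5+3+4=12, value 36+48+9=93
Best: 105 pts.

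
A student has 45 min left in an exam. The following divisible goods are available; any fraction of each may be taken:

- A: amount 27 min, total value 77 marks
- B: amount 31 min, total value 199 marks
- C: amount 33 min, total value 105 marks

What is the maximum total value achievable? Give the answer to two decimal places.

243.55

Take in order of value per unit:
- B (199/31 per unit): all 31 → value 199, running total 199.00
- C (105/33 per unit): 14 of 33 → value 14×105/33 = 44.5455, running total 243.55
Total 243.55.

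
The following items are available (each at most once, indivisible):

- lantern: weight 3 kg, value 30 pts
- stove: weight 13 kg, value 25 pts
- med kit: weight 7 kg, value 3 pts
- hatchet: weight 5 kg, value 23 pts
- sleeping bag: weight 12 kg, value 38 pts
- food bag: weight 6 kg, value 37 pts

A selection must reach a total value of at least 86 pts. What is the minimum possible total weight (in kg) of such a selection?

14

Subsets with value ≥ 86, sorted by total weight:
- lantern+hatchet+food bag: weight 14, value 90
- lantern+hatchet+sleeping bag: weight 20, value 91
- lantern+sleeping bag+food bag: weight 21, value 105
Minimum weight: 14 kg.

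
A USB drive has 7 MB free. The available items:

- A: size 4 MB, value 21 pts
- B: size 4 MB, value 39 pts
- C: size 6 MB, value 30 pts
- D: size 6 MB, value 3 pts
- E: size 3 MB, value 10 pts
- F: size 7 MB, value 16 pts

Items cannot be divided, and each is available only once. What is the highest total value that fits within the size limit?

This is a 0/1 knapsack; check combinations near the capacity.
- B+E: size 4+3=7, value 39+10=49
- B: size 4, value 39
- A+E: size 4+3=7, value 21+10=31
- C: size 6, value 30
Best: 49 pts.

49 pts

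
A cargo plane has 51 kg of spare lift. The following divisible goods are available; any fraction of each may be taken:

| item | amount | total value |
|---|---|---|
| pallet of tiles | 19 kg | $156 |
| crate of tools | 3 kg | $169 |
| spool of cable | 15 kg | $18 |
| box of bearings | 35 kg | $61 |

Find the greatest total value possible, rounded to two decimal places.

375.54

Take in order of value per unit:
- crate of tools (169/3 per unit): all 3 → value 169, running total 169.00
- pallet of tiles (156/19 per unit): all 19 → value 156, running total 325.00
- box of bearings (61/35 per unit): 29 of 35 → value 29×61/35 = 50.5429, running total 375.54
Total 375.54.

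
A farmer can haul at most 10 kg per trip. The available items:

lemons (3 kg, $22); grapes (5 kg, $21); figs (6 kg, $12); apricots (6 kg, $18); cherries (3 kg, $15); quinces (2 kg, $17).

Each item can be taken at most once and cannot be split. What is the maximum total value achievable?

$60

Check high-value combinations within 10 kg:
- lemons+grapes+quinces: weight 3+5+2=10, value 22+21+17=60
- lemons+cherries+quinces: weight 3+3+2=8, value 22+15+17=54
- grapes+cherries+quinces: weight 5+3+2=10, value 21+15+17=53
Best: $60.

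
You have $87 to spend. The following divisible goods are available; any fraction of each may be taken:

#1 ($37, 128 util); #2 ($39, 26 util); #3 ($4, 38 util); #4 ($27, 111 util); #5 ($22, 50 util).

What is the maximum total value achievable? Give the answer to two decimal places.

320.18

Take in order of value per unit:
- #3 (38/4 per unit): all 4 → value 38, running total 38.00
- #4 (111/27 per unit): all 27 → value 111, running total 149.00
- #1 (128/37 per unit): all 37 → value 128, running total 277.00
- #5 (50/22 per unit): 19 of 22 → value 19×50/22 = 43.1818, running total 320.18
Total 320.18.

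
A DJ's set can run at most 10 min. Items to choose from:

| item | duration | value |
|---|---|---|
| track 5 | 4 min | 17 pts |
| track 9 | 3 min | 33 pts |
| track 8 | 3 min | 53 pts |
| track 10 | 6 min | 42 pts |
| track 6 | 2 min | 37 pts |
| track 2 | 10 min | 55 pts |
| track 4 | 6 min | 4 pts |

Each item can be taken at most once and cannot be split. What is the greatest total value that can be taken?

123 pts

Check high-value combinations within 10 min:
- track 9+track 8+track 6: duration 3+3+2=8, value 33+53+37=123
- track 5+track 8+track 6: duration 4+3+2=9, value 17+53+37=107
- track 5+track 9+track 8: duration 4+3+3=10, value 17+33+53=103
Best: 123 pts.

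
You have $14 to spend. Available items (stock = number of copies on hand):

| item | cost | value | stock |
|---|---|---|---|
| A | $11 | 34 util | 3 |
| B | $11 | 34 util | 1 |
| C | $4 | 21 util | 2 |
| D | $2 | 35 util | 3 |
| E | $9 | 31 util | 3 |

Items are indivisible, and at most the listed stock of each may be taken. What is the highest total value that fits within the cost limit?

Best selections within cost 14 and stock limits:
- 2×C + 3×D: cost 14, value 147
- 1×C + 3×D: cost 10, value 126
- 2×C + 2×D: cost 12, value 112
- 3×D: cost 6, value 105
Best: 147 util.

147 util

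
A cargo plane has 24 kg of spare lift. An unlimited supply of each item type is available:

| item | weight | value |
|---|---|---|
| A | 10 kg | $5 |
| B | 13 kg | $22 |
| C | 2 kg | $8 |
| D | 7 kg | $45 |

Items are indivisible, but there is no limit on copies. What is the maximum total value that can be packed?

Best value-per-unit is D at 45/7; filling with it alone gives 3×45 = 135.
Optimal mix: 1×C + 3×D → weight 23, value 143.

$143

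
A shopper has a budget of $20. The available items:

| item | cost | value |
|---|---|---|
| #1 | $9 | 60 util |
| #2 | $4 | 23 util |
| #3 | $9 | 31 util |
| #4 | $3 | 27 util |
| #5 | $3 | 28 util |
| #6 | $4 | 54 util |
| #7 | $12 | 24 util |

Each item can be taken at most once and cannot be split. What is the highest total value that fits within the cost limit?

169 util

This is a 0/1 knapsack; check combinations near the capacity.
- #1+#4+#5+#6: cost 9+3+3+4=19, value 60+27+28+54=169
- #1+#2+#5+#6: cost 9+4+3+4=20, value 60+23+28+54=165
- #1+#2+#4+#6: cost 9+4+3+4=20, value 60+23+27+54=164
Best: 169 util.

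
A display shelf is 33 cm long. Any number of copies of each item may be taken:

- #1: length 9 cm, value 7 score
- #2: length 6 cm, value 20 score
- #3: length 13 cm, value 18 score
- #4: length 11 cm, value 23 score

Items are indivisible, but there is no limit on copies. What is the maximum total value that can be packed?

Best value-per-unit is #2 at 20/6, and filling with it alone uses length 5×6=30. No mix of the others beats 5×20 = 100.

100 score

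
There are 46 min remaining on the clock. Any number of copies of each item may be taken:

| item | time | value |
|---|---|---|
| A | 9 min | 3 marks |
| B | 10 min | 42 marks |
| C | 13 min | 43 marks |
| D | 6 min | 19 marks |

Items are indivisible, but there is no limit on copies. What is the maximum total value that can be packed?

Best value-per-unit is B at 42/10; filling with it alone gives 4×42 = 168.
Optimal mix: 4×B + 1×D → time 46, value 187.

187 marks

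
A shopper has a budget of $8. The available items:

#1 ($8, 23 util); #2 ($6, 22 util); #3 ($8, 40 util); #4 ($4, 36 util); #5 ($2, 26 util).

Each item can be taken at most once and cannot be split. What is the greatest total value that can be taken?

Check high-value combinations within $8:
- #4+#5: cost 4+2=6, value 36+26=62
- #2+#5: cost 6+2=8, value 22+26=48
- #3: cost 8, value 40
- #4: cost 4, value 36
- #5: cost 2, value 26
Best: 62 util.

62 util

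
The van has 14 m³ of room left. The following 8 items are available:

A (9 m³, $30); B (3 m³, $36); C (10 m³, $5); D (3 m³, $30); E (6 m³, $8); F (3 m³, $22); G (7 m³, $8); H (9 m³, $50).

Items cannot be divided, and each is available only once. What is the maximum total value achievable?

$88

Check high-value combinations within 14 m³:
- B+D+F: volume 3+3+3=9, value 36+30+22=88
- B+H: volume 3+9=12, value 36+50=86
- D+H: volume 3+9=12, value 30+50=80
- B+D+E: volume 3+3+6=12, value 36+30+8=74
Best: $88.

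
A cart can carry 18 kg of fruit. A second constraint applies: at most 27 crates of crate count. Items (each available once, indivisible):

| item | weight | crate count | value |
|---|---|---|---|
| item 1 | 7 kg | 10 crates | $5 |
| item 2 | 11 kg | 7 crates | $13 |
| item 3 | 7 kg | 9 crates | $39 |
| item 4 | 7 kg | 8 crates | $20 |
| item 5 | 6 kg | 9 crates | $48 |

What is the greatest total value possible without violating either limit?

Feasible sets respecting both limits:
- item 3+item 5: weight 13, crate count 18, value 87
- item 4+item 5: weight 13, crate count 17, value 68
- item 2+item 5: weight 17, crate count 16, value 61
- item 3+item 4: weight 14, crate count 17, value 59
Best: $87.

$87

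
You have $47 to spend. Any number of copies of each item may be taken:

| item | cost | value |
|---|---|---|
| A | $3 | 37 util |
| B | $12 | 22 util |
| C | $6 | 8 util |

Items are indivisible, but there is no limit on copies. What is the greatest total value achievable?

Best value-per-unit is A at 37/3, and filling with it alone uses cost 15×3=45. No mix of the others beats 15×37 = 555.

555 util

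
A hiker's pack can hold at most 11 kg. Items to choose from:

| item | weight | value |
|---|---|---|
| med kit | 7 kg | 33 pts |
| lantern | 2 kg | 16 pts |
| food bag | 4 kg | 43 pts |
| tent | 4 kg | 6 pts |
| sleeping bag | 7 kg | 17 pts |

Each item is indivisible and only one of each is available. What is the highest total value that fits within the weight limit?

76 pts

Check high-value combinations within 11 kg:
- med kit+food bag: weight 7+4=11, value 33+43=76
- lantern+food bag+tent: weight 2+4+4=10, value 16+43+6=65
- food bag+sleeping bag: weight 4+7=11, value 43+17=60
- lantern+food bag: weight 2+4=6, value 16+43=59
Best: 76 pts.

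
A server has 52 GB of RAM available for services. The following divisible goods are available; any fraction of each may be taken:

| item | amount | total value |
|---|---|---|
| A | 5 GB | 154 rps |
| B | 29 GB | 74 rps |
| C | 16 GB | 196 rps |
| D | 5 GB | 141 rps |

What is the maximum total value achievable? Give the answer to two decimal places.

Take in order of value per unit:
- A (154/5 per unit): all 5 → value 154, running total 154.00
- D (141/5 per unit): all 5 → value 141, running total 295.00
- C (196/16 per unit): all 16 → value 196, running total 491.00
- B (74/29 per unit): 26 of 29 → value 26×74/29 = 66.3448, running total 557.34
Total 557.34.

557.34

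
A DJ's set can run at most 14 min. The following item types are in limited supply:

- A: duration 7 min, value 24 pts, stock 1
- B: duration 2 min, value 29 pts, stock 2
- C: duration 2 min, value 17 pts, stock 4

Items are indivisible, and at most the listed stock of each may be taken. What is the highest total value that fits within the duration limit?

Best selections within duration 14 and stock limits:
- 2×B + 4×C: duration 12, value 126
- 2×B + 3×C: duration 10, value 109
- 1×A + 2×B + 1×C: duration 13, value 99
- 1×B + 4×C: duration 10, value 97
Best: 126 pts.

126 pts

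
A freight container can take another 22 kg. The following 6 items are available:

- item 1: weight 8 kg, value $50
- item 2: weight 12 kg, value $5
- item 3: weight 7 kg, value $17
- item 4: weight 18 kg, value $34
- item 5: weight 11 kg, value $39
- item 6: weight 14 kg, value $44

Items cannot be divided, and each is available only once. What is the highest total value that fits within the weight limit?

Check high-value combinations within 22 kg:
- item 1+item 6: weight 8+14=22, value 50+44=94
- item 1+item 5: weight 8+11=19, value 50+39=89
- item 1+item 3: weight 8+7=15, value 50+17=67
- item 3+item 6: weight 7+14=21, value 17+44=61
Best: $94.

$94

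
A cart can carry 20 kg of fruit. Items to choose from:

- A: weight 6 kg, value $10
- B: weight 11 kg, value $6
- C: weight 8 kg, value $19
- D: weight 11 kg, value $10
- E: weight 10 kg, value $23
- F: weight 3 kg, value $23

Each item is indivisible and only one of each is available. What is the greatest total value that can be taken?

Check high-value combinations within 20 kg:
- A+E+F: weight 6+10+3=19, value 10+23+23=56
- A+C+F: weight 6+8+3=17, value 10+19+23=52
- E+F: weight 10+3=13, value 23+23=46
Best: $56.

$56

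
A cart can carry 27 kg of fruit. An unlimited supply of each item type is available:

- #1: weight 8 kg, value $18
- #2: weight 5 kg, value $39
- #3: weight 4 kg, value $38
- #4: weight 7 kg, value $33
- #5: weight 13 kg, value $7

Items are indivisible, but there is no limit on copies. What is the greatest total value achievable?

Best value-per-unit is #3 at 38/4; filling with it alone gives 6×38 = 228.
Optimal mix: 3×#2 + 3×#3 → weight 27, value 231.

$231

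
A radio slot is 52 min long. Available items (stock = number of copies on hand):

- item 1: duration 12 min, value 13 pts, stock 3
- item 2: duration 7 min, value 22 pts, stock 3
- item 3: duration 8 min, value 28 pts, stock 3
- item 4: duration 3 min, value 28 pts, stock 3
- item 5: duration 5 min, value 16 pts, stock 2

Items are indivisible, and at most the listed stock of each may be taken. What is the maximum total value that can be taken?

228 pts

Top feasible selections:
- 2×item 2 + 3×item 3 + 3×item 4 + 1×item 5: duration 52, value 228
- 1×item 2 + 3×item 3 + 3×item 4 + 2×item 5: duration 50, value 222
Best: 228 pts.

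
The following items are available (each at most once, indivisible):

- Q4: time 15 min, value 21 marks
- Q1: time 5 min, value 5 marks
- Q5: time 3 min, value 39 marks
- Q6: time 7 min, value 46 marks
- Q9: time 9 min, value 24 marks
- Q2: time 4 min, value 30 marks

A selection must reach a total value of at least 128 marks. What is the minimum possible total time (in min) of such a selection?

23

Subsets with value ≥ 128, sorted by total time:
- Q5+Q6+Q9+Q2: time 23, value 139
- Q1+Q5+Q6+Q9+Q2: time 28, value 144
- Q4+Q5+Q6+Q2: time 29, value 136
Minimum time: 23 min.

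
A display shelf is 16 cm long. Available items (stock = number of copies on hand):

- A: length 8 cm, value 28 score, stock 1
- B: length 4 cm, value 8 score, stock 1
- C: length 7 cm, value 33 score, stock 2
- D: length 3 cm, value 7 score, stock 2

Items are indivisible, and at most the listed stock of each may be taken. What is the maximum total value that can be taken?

Best selections within length 16 and stock limits:
- 2×C: length 14, value 66
- 1×A + 1×C: length 15, value 61
Best: 66 score.

66 score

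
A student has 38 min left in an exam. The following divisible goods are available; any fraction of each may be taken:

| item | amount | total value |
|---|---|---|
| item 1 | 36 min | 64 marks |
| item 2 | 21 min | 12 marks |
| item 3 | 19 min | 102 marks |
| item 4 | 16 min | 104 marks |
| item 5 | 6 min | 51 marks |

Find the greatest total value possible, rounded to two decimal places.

Take in order of value per unit:
- item 5 (51/6 per unit): all 6 → value 51, running total 51.00
- item 4 (104/16 per unit): all 16 → value 104, running total 155.00
- item 3 (102/19 per unit): 16 of 19 → value 16×102/19 = 85.8947, running total 240.89
Total 240.89.

240.89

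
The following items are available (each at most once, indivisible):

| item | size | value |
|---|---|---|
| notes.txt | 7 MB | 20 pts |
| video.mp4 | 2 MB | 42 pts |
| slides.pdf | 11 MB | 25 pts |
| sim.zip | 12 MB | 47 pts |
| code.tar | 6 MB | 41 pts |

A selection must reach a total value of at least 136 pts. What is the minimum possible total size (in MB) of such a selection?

Subsets with value ≥ 136, sorted by total size:
- notes.txt+video.mp4+sim.zip+code.tar: size 27, value 150
- video.mp4+slides.pdf+sim.zip+code.tar: size 31, value 155
Minimum size: 27 MB.

27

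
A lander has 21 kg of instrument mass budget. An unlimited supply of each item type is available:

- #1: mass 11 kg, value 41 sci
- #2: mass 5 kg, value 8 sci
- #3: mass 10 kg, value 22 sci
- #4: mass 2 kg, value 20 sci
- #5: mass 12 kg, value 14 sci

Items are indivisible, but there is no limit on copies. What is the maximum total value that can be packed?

Best value-per-unit is #4 at 20/2, and filling with it alone uses mass 10×2=20. No mix of the others beats 10×20 = 200.

200 sci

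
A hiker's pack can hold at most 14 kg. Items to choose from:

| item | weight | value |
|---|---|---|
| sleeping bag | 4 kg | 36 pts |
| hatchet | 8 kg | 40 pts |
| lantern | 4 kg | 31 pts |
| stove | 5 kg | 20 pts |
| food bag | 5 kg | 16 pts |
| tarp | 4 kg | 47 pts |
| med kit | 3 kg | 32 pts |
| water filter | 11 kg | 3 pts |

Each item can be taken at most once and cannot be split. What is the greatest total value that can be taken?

This is a 0/1 knapsack; check combinations near the capacity.
- sleeping bag+tarp+med kit: weight 4+4+3=11, value 36+47+32=115
- sleeping bag+lantern+tarp: weight 4+4+4=12, value 36+31+47=114
- lantern+tarp+med kit: weight 4+4+3=11, value 31+47+32=110
- sleeping bag+stove+tarp: weight 4+5+4=13, value 36+20+47=103
- sleeping bag+lantern+med kit: weight 4+4+3=11, value 36+31+32=99
Best: 115 pts.

115 pts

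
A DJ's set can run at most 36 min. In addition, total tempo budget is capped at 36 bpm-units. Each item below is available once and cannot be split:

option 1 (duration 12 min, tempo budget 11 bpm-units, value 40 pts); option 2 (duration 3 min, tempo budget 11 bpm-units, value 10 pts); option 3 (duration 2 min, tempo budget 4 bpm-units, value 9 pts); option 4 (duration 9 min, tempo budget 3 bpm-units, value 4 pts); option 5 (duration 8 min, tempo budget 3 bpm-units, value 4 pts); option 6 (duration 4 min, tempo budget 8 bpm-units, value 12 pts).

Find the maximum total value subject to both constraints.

71 pts

Feasible sets respecting both limits:
- option 1+option 2+option 3+option 6: duration 21, tempo budget 34, value 71
- option 1+option 2+option 4+option 5+option 6: duration 36, tempo budget 36, value 70
- option 1+option 3+option 4+option 5+option 6: duration 35, tempo budget 29, value 69
- option 1+option 2+option 3+option 4+option 5: duration 34, tempo budget 32, value 67
Best: 71 pts.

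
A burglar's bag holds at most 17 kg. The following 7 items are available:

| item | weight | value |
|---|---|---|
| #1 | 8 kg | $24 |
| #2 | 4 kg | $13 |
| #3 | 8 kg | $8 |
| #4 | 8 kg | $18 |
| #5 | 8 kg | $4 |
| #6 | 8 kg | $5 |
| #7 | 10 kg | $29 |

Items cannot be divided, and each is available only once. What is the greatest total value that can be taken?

$42

Check high-value combinations within 17 kg:
- #2+#7: weight 4+10=14, value 13+29=42
- #1+#4: weight 8+8=16, value 24+18=42
- #1+#2: weight 8+4=12, value 24+13=37
Best: $42.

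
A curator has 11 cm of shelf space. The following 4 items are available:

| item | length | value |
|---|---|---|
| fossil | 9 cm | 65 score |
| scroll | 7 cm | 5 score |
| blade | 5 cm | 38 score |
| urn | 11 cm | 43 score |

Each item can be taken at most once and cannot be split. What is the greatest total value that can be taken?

65 score

Check high-value combinations within 11 cm:
- fossil: length 9, value 65
- urn: length 11, value 43
- blade: length 5, value 38
- scroll: length 7, value 5
Best: 65 score.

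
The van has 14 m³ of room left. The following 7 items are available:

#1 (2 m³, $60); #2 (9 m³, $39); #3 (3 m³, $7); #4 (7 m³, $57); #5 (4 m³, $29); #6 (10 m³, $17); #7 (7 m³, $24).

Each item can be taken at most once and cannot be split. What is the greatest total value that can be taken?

$146

Check high-value combinations within 14 m³:
- #1+#4+#5: volume 2+7+4=13, value 60+57+29=146
- #1+#3+#4: volume 2+3+7=12, value 60+7+57=124
- #1+#4: volume 2+7=9, value 60+57=117
- #1+#5+#7: volume 2+4+7=13, value 60+29+24=113
- #1+#2+#3: volume 2+9+3=14, value 60+39+7=106
Best: $146.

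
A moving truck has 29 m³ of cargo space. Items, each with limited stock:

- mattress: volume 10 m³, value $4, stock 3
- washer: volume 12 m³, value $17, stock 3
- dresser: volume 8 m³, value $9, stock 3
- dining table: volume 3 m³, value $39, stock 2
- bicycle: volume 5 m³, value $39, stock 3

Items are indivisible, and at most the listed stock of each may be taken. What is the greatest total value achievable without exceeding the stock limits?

Best selections within volume 29 and stock limits:
- 1×dresser + 2×dining table + 3×bicycle: volume 29, value 204
- 2×dining table + 3×bicycle: volume 21, value 195
- 1×washer + 2×dining table + 2×bicycle: volume 28, value 173
Best: $204.

$204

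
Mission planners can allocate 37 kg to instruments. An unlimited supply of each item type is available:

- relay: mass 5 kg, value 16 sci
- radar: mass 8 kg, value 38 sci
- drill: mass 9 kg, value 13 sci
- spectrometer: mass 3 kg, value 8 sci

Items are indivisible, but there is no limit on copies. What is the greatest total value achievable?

Best value-per-unit is radar at 38/8; filling with it alone gives 4×38 = 152.
Optimal mix: 1×relay + 4×radar → mass 37, value 168.

168 sci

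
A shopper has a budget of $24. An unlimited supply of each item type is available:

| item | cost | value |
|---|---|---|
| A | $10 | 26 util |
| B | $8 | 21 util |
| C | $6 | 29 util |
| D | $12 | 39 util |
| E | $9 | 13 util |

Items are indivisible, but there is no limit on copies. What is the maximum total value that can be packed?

116 util

Best value-per-unit is C at 29/6, and filling with it alone uses cost 4×6=24. No mix of the others beats 4×29 = 116.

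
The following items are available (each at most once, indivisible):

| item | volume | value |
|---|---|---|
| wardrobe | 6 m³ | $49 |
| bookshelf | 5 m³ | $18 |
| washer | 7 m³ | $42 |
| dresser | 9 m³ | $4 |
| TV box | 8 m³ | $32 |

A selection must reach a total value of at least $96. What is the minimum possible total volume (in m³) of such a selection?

18

Subsets with value ≥ 96, sorted by total volume:
- wardrobe+bookshelf+washer: volume 18, value 109
- wardrobe+bookshelf+TV box: volume 19, value 99
Minimum volume: 18 m³.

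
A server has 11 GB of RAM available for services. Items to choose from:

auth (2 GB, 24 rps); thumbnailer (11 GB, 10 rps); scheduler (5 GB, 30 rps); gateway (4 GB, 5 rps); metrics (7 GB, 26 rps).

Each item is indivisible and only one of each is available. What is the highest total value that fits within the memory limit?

Check high-value combinations within 11 GB:
- auth+scheduler+gateway: memory 2+5+4=11, value 24+30+5=59
- auth+scheduler: memory 2+5=7, value 24+30=54
- auth+metrics: memory 2+7=9, value 24+26=50
Best: 59 rps.

59 rps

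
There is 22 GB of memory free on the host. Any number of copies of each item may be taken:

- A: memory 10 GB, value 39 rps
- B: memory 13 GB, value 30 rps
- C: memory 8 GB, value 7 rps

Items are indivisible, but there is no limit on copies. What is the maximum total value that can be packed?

Best value-per-unit is A at 39/10, and filling with it alone uses memory 2×10=20. No mix of the others beats 2×39 = 78.

78 rps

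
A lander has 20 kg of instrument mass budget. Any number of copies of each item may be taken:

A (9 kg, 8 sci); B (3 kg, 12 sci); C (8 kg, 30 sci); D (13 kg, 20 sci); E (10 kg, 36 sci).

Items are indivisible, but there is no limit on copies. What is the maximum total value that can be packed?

78 sci

Best value-per-unit is B at 12/3; filling with it alone gives 6×12 = 72.
Optimal mix: 4×B + 1×C → mass 20, value 78.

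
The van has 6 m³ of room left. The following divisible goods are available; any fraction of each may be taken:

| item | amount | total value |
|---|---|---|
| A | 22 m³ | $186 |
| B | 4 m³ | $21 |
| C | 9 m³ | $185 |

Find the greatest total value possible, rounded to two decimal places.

123.33

Take in order of value per unit:
- C (185/9 per unit): 6 of 9 → value 6×185/9 = 123.3333, running total 123.33
Total 123.33.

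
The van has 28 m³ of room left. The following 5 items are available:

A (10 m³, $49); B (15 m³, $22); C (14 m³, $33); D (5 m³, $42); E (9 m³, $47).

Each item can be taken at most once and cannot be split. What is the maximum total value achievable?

$138

Check high-value combinations within 28 m³:
- A+D+E: volume 10+5+9=24, value 49+42+47=138
- C+D+E: volume 14+5+9=28, value 33+42+47=122
- A+E: volume 10+9=19, value 49+47=96
- A+D: volume 10+5=15, value 49+42=91
Best: $138.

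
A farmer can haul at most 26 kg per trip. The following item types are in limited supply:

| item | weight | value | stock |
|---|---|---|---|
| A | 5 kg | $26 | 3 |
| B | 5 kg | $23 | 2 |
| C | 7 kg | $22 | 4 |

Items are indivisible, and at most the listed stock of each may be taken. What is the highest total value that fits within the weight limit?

$124

Best selections within weight 26 and stock limits:
- 3×A + 2×B: weight 25, value 124
- 3×A + 1×B: weight 20, value 101
Best: $124.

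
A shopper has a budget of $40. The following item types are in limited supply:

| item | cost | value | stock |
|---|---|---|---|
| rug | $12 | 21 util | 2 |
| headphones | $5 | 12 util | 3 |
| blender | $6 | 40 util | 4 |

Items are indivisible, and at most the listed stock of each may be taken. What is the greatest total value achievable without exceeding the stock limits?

Top feasible selections:
- 3×headphones + 4×blender: cost 39, value 196
- 2×headphones + 4×blender: cost 34, value 184
- 1×rug + 4×blender: cost 36, value 181
- 1×headphones + 4×blender: cost 29, value 172
Best: 196 util.

196 util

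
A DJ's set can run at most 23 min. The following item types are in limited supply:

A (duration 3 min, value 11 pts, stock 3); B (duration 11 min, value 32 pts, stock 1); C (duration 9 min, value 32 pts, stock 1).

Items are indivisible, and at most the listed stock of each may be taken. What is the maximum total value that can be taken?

Best selections within duration 23 and stock limits:
- 1×A + 1×B + 1×C: duration 23, value 75
- 3×A + 1×C: duration 18, value 65
- 3×A + 1×B: duration 20, value 65
Best: 75 pts.

75 pts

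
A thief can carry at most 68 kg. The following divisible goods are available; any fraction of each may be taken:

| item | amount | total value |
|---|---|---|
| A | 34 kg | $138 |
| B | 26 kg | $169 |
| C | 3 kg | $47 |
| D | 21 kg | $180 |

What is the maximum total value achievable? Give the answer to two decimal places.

Take in order of value per unit:
- C (47/3 per unit): all 3 → value 47, running total 47.00
- D (180/21 per unit): all 21 → value 180, running total 227.00
- B (169/26 per unit): all 26 → value 169, running total 396.00
- A (138/34 per unit): 18 of 34 → value 18×138/34 = 73.0588, running total 469.06
Total 469.06.

469.06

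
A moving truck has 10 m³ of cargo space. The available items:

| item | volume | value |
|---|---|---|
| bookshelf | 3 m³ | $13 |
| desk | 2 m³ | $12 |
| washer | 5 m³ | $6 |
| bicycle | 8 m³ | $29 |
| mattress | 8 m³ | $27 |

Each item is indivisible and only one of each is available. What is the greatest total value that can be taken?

$41

This is a 0/1 knapsack; check combinations near the capacity.
- desk+bicycle: volume 2+8=10, value 12+29=41
- desk+mattress: volume 2+8=10, value 12+27=39
- bookshelf+desk+washer: volume 3+2+5=10, value 13+12+6=31
- bicycle: volume 8, value 29
- mattress: volume 8, value 27
Best: $41.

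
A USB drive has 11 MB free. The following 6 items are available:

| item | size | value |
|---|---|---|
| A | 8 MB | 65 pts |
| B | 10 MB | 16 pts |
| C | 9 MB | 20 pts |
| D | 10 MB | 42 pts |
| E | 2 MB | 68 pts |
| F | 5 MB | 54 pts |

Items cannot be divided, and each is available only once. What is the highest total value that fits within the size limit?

133 pts

Check high-value combinations within 11 MB:
- A+E: size 8+2=10, value 65+68=133
- E+F: size 2+5=7, value 68+54=122
- C+E: size 9+2=11, value 20+68=88
- E: size 2, value 68
Best: 133 pts.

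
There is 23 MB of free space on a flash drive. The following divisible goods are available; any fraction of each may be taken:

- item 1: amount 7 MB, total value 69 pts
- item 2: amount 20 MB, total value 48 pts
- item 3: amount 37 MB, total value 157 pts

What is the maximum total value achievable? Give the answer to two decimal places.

136.89

Take in order of value per unit:
- item 1 (69/7 per unit): all 7 → value 69, running total 69.00
- item 3 (157/37 per unit): 16 of 37 → value 16×157/37 = 67.8919, running total 136.89
Total 136.89.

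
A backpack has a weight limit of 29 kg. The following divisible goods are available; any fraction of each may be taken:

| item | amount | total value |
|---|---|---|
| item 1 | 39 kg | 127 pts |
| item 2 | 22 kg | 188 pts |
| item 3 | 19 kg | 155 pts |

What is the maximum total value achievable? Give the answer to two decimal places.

Take in order of value per unit:
- item 2 (188/22 per unit): all 22 → value 188, running total 188.00
- item 3 (155/19 per unit): 7 of 19 → value 7×155/19 = 57.1053, running total 245.11
Total 245.11.

245.11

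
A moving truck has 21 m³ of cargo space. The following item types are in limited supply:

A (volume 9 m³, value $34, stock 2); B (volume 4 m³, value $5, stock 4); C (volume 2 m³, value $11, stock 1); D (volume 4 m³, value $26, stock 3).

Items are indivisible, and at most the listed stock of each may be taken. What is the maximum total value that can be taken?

Top feasible selections:
- 1×A + 3×D: volume 21, value 112
- 1×A + 1×C + 2×D: volume 19, value 97
- 1×B + 1×C + 3×D: volume 18, value 94
Best: $112.

$112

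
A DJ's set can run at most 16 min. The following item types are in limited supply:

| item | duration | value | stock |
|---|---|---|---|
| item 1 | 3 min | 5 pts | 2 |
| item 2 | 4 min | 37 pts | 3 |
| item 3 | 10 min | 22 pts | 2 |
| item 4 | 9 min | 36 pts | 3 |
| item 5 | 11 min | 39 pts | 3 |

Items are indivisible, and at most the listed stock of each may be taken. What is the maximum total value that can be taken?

116 pts

Best selections within duration 16 and stock limits:
- 1×item 1 + 3×item 2: duration 15, value 116
- 3×item 2: duration 12, value 111
- 2×item 1 + 2×item 2: duration 14, value 84
- 1×item 1 + 2×item 2: duration 11, value 79
Best: 116 pts.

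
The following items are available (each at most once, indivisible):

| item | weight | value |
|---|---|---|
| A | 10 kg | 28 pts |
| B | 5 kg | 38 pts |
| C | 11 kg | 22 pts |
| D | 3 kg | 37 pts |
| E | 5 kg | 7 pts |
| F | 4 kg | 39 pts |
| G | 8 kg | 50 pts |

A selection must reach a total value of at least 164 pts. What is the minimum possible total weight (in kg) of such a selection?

Subsets with value ≥ 164, sorted by total weight:
- B+D+F+G: weight 20, value 164
- B+D+E+F+G: weight 25, value 171
- A+B+D+F+G: weight 30, value 192
- B+C+D+F+G: weight 31, value 186
Minimum weight: 20 kg.

20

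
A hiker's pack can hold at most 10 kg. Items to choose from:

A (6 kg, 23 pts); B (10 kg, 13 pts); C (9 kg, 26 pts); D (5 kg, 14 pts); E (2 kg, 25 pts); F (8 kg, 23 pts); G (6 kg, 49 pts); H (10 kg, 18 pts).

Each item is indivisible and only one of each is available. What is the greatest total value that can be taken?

Check high-value combinations within 10 kg:
- E+G: weight 2+6=8, value 25+49=74
- G: weight 6, value 49
- A+E: weight 6+2=8, value 23+25=48
Best: 74 pts.

74 pts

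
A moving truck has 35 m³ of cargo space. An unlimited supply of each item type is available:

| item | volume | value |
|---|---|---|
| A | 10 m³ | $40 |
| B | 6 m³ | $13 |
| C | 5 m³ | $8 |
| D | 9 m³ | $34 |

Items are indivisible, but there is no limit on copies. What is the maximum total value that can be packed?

$128

Best value-per-unit is A at 40/10; filling with it alone gives 3×40 = 120.
Optimal mix: 3×A + 1×C → volume 35, value 128.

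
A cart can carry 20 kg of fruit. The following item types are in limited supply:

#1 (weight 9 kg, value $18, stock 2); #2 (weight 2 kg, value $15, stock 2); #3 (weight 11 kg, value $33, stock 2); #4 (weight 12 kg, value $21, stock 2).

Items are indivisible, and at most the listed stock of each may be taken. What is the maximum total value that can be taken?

Top feasible selections:
- 2×#2 + 1×#3: weight 15, value 63
- 2×#2 + 1×#4: weight 16, value 51
Best: $63.

$63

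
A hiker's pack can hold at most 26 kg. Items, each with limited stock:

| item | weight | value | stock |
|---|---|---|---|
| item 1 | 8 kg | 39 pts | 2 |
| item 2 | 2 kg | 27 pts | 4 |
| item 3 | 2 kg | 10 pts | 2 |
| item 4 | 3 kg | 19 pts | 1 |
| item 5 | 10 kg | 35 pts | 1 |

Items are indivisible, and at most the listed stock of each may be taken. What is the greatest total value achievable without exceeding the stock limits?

196 pts

Best selections within weight 26 and stock limits:
- 2×item 1 + 4×item 2 + 1×item 3: weight 26, value 196
- 1×item 1 + 4×item 2 + 2×item 3 + 1×item 4: weight 23, value 186
- 2×item 1 + 4×item 2: weight 24, value 186
- 4×item 2 + 2×item 3 + 1×item 4 + 1×item 5: weight 25, value 182
Best: 196 pts.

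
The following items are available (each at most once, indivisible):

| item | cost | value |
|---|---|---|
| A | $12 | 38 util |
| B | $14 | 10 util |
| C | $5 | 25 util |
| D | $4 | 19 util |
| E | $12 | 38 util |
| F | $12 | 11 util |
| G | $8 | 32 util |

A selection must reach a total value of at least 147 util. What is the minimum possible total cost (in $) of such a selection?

41

Subsets with value ≥ 147, sorted by total cost:
- A+C+D+E+G: cost 41, value 152
- A+C+D+E+F+G: cost 53, value 163
- A+B+C+D+E+G: cost 55, value 162
- A+B+D+E+F+G: cost 62, value 148
Minimum cost: 41 $.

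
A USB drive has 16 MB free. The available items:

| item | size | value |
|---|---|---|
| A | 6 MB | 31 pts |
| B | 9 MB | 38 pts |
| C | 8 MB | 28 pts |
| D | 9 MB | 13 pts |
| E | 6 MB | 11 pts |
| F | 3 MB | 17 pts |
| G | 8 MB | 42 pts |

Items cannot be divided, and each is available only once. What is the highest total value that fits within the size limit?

Check high-value combinations within 16 MB:
- A+G: size 6+8=14, value 31+42=73
- C+G: size 8+8=16, value 28+42=70
- A+B: size 6+9=15, value 31+38=69
Best: 73 pts.

73 pts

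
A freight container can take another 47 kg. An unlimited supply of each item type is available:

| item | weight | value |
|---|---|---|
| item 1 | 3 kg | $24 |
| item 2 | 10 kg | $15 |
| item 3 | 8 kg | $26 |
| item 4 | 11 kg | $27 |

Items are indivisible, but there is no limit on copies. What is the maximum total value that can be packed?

$360

Best value-per-unit is item 1 at 24/3, and filling with it alone uses weight 15×3=45. No mix of the others beats 15×24 = 360.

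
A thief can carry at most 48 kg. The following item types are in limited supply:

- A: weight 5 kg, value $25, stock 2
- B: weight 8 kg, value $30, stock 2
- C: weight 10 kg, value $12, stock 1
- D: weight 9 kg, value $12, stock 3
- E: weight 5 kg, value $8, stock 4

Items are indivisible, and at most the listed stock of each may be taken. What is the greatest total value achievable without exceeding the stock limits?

Top feasible selections:
- 2×A + 2×B + 4×E: weight 46, value 142
- 2×A + 2×B + 1×D + 2×E: weight 45, value 138
- 2×A + 2×B + 1×C + 2×E: weight 46, value 138
Best: $142.

$142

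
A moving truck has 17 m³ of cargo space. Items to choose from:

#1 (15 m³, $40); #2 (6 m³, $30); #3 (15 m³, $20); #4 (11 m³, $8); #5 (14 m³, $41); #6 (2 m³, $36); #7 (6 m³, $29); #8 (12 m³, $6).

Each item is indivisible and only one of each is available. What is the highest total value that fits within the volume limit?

Check high-value combinations within 17 m³:
- #2+#6+#7: volume 6+2+6=14, value 30+36+29=95
- #5+#6: volume 14+2=16, value 41+36=77
- #1+#6: volume 15+2=17, value 40+36=76
- #2+#6: volume 6+2=8, value 30+36=66
- #6+#7: volume 2+6=8, value 36+29=65
Best: $95.

$95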